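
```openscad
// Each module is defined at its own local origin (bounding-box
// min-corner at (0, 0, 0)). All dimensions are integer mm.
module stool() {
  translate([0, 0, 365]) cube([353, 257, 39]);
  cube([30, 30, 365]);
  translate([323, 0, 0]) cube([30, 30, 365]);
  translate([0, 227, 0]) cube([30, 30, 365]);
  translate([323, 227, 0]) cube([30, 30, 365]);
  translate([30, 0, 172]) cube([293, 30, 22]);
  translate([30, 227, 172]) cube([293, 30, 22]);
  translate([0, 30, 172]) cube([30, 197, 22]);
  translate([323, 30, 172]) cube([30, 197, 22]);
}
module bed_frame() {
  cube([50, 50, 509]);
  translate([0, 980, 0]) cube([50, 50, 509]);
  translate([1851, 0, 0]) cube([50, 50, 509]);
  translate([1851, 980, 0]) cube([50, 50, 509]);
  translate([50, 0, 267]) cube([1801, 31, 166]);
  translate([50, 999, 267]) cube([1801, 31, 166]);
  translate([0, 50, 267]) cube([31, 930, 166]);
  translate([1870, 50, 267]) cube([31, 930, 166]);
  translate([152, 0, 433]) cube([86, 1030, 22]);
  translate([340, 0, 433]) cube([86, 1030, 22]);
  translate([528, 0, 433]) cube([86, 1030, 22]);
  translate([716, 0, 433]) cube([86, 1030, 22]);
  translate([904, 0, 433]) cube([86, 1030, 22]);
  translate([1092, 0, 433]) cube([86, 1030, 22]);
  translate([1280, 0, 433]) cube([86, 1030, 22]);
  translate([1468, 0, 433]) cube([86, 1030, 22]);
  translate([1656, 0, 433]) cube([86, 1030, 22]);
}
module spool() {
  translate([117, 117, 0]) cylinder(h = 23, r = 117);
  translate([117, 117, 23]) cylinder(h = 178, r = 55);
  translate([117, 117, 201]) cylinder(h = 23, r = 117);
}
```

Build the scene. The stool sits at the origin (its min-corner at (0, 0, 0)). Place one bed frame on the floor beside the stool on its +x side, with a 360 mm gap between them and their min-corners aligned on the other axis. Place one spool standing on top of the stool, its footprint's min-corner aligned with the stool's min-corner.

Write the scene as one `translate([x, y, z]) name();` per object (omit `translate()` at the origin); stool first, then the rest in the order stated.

stool();
translate([713, 0, 0]) bed_frame();
translate([0, 0, 404]) spool();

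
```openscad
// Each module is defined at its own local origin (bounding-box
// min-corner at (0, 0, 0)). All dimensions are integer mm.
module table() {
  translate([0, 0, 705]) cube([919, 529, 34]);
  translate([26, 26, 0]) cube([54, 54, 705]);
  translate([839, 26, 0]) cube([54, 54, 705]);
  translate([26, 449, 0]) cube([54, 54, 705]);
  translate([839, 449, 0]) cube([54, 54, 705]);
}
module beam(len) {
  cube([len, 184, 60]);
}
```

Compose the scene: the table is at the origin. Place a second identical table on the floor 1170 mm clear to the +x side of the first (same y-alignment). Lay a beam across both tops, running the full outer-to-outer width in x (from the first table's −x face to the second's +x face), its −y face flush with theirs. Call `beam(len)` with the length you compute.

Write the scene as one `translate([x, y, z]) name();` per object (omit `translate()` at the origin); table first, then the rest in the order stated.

table();
translate([2089, 0, 0]) table();
translate([0, 0, 739]) beam(3008);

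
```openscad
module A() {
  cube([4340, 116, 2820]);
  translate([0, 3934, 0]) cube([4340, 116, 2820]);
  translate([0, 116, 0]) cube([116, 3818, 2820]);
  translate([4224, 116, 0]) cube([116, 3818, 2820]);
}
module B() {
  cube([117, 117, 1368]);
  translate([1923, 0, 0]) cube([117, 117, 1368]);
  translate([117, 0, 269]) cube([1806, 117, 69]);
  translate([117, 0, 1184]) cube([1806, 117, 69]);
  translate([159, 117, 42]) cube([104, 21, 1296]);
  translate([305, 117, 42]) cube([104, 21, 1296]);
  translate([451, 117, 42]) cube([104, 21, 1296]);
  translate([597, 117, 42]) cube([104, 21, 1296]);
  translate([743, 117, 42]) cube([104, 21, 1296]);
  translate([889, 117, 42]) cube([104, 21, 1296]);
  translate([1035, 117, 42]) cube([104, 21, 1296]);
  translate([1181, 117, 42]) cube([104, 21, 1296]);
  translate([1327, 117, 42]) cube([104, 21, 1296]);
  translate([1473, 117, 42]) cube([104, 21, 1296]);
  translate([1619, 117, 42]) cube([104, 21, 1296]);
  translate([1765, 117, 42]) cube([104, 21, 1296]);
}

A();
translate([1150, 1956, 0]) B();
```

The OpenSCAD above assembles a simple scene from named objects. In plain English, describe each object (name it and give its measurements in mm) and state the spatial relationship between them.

A is the wall frame of a small rectangular building: four walls, each 2820 mm tall and 116 mm thick, enclosing a footprint 4340 mm (x) by 4050 mm (y) outside-to-outside, with no floor or roof. The front and back walls (the −y and +y sides) span the full width; the two side walls fit between them.

B is a fence section. Two 117×117 mm posts, 1368 mm tall, stand on the floor with a clear span of 1806 mm between their inner faces. Two horizontal rails of 117×69 mm section span the gap between the posts with their undersides at z = 269 mm and z = 1184 mm, flush with the posts' −y face. 12 pickets, each 104 mm wide, 21 mm thick and 1296 mm tall, are fixed to the +y face of the rails with their bottoms at z = 42 mm, evenly spaced across the span with equal gaps (rounded down to the nearest mm) at the −x end and between each pair — any rounding remainder accumulates at the +x end.

The fence section sits inside the house frame, centred.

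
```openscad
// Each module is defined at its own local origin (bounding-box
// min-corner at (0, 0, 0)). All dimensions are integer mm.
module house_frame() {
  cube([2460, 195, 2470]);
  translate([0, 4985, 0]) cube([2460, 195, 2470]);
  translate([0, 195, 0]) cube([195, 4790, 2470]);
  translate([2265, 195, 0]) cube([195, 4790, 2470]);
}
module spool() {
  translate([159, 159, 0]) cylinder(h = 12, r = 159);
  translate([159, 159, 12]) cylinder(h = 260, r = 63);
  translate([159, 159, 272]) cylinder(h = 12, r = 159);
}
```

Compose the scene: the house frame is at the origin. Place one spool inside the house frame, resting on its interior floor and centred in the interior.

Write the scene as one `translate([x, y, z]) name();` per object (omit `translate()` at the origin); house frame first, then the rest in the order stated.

house_frame();
translate([1071, 2431, 0]) spool();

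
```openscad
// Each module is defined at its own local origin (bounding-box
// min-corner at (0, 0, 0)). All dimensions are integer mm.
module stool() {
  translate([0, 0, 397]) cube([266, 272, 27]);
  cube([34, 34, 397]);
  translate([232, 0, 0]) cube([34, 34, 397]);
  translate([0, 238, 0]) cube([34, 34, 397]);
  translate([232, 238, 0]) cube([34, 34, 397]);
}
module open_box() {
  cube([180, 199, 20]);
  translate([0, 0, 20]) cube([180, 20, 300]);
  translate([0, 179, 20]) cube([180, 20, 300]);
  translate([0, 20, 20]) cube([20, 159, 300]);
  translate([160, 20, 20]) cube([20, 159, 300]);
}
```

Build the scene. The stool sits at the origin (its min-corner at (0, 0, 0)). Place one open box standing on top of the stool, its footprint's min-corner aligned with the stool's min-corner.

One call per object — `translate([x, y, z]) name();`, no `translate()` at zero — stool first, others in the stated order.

stool();
translate([0, 0, 424]) open_box();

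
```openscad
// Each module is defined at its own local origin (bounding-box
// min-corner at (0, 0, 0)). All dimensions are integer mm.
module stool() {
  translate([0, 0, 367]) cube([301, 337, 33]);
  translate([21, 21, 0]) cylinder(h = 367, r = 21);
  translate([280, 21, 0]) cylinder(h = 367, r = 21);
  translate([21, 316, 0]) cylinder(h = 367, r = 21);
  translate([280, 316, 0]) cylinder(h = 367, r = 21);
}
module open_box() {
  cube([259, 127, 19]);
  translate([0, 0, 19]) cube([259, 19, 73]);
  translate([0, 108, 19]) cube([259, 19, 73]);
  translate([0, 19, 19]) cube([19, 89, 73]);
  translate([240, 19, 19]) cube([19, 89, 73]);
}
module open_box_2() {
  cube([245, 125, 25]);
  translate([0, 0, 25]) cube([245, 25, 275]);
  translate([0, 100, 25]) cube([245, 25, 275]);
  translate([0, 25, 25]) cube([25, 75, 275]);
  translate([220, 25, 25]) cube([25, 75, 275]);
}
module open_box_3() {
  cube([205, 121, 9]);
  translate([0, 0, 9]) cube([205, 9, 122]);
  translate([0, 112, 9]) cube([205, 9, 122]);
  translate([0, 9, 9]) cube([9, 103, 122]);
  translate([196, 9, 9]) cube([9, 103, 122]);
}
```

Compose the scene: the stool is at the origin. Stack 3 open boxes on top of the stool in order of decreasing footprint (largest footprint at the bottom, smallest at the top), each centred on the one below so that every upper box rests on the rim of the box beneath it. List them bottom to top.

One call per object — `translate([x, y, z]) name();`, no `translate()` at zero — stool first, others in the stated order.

stool();
translate([21, 105, 400]) open_box();
translate([28, 106, 492]) open_box_2();
translate([48, 108, 792]) open_box_3();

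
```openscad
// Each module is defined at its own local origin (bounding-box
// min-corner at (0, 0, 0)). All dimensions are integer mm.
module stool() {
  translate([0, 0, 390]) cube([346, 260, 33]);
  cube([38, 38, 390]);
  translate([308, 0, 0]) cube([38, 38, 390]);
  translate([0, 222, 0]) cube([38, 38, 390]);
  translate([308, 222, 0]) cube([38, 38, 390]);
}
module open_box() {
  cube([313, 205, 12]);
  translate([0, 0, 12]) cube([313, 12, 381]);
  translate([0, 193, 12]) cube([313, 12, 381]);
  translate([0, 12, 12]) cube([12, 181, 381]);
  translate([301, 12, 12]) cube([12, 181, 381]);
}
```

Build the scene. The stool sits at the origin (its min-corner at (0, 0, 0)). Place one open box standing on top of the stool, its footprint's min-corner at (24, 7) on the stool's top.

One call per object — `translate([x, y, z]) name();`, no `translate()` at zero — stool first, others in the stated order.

stool();
translate([24, 7, 423]) open_box();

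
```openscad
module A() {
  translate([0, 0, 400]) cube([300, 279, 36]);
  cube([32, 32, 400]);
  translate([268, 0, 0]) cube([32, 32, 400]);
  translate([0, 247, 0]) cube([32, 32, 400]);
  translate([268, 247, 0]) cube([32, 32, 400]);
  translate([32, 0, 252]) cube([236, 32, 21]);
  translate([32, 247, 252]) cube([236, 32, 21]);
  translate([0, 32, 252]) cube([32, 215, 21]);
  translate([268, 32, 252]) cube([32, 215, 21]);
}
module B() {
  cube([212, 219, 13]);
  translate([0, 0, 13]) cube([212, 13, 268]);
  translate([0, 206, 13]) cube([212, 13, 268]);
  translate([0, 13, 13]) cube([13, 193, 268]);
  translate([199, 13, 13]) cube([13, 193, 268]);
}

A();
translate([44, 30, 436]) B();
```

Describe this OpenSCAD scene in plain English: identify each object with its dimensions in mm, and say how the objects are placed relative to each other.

A is a simple wooden stool: a rectangular seat 300 mm (x) by 279 mm (y), 36 mm thick, top face at z = 436 mm, on four square legs, each 32×32 mm in cross-section. The legs rest on z = 0, each flush with a corner of the seat. Four stretchers, 32 mm wide and 21 mm tall, connect adjacent legs with their undersides at z = 252 mm, each running between the inner faces of the legs it joins and aligned with the legs' outer faces on the other axis.

B is an open-topped rectangular box: outside dimensions 212×219×281 mm, with a uniform wall and base thickness of 13 mm. The base is a full 212×219 slab on the floor; four walls sit on top of the base. The front and back walls (the −y and +y sides) span the full width; the two side walls fit between them.

The open box is on top of the stool, centred.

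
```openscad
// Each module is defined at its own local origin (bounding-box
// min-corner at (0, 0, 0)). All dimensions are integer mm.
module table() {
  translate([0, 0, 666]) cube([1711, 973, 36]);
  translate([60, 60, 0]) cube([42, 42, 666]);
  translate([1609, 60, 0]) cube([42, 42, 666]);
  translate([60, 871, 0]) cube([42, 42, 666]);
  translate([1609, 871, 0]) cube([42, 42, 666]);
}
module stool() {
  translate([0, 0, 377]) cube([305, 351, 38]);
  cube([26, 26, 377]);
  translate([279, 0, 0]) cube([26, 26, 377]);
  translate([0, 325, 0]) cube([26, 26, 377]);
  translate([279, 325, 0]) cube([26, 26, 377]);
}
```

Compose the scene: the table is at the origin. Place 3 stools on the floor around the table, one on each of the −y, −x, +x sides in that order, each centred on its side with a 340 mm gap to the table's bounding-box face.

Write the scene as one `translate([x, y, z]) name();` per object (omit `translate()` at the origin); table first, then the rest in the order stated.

table();
translate([703, -691, 0]) stool();
translate([-645, 311, 0]) stool();
translate([2051, 311, 0]) stool();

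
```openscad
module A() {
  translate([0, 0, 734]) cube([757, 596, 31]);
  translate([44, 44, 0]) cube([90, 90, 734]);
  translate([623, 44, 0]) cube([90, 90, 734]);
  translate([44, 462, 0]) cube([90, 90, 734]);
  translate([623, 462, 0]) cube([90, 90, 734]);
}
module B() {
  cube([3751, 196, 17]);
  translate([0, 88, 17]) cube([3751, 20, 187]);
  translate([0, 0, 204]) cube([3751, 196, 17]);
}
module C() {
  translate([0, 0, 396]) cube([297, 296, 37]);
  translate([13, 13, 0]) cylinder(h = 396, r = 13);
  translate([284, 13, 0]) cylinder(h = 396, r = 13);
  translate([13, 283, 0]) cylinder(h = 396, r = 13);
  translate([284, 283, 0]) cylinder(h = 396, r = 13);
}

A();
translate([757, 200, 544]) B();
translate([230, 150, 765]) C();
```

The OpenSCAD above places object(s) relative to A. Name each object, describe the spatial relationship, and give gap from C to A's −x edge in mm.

The stool's min-x is at 230; the table's min-x is 0; gap = 230 mm.

A is a table. B is an I-beam. C is a stool. The I-beam is beside the table with their tops flush at z = 765. The stool is on top of the table, centred. The gap from the stool to the table's −x edge is 230 mm.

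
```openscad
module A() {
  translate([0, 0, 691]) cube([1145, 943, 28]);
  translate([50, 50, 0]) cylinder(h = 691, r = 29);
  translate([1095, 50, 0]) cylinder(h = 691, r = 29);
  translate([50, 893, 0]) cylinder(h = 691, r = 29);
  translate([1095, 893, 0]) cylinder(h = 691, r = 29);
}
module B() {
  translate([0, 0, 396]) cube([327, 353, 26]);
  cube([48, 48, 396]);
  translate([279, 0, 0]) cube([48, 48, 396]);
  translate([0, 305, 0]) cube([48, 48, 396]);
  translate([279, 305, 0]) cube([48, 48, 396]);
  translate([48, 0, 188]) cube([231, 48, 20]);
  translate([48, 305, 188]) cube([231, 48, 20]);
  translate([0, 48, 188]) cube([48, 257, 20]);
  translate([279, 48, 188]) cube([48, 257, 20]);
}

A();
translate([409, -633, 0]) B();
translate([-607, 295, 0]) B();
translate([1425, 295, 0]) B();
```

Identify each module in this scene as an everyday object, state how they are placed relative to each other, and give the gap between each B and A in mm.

Each stool's nearest face is 280 mm from the table's bounding box.

A is a table. B is a stool. Three stools sit around the table at the −y, −x, +x sides. The gap between each stool and the table is 280 mm.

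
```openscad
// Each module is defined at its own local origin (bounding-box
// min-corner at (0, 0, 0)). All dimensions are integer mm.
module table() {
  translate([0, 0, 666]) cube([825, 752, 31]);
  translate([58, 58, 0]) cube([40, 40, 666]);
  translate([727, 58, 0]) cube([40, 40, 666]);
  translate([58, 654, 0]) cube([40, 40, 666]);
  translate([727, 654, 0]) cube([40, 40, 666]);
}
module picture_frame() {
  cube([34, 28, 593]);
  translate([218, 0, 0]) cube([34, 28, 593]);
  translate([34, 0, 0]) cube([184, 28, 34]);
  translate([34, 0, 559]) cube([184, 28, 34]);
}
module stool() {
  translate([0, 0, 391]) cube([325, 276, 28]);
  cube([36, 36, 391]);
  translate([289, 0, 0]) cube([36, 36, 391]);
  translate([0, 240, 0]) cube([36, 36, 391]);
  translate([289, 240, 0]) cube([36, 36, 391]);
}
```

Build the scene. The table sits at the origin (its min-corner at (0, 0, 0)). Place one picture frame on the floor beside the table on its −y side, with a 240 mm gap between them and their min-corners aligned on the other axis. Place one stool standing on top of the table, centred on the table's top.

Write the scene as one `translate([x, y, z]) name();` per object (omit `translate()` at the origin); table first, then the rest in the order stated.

table();
translate([0, -268, 0]) picture_frame();
translate([250, 238, 697]) stool();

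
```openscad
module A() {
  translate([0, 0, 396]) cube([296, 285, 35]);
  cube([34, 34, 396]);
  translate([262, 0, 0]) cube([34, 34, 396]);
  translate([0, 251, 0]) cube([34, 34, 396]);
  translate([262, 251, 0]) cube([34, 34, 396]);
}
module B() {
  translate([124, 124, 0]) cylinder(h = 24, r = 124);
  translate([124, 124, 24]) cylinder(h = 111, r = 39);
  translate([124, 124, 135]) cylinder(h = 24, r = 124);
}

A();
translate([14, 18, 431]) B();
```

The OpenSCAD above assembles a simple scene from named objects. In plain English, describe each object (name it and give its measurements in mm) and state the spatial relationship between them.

A is a four-legged stool. The seat is a 296×285×35 mm slab whose top surface is at z = 431 mm; four square legs, each 34×34 mm in cross-section, run from the floor (z = 0) to the underside of the seat, each flush with a corner of the seat.

B is a spool: two coaxial disc flanges of radius 124 mm and thickness 24 mm, joined by a core cylinder of radius 39 mm and height 111 mm. The lower flange rests on z = 0 and the three cylinders share a vertical axis.

The spool is on top of the stool.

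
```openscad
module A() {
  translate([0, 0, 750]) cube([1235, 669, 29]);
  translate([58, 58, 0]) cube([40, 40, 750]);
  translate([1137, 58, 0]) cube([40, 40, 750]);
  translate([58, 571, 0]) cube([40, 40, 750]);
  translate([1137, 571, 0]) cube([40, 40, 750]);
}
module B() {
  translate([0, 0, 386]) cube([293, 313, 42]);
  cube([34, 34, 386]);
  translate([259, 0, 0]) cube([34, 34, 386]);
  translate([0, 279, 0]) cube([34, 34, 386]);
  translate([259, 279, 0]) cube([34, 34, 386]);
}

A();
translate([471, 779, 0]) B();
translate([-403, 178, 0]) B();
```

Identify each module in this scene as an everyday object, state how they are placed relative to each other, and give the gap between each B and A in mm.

Each stool's nearest face is 110 mm from the table's bounding box.

A is a table. B is a stool. Two stools sit around the table at the +y, −x sides. The gap between each stool and the table is 110 mm.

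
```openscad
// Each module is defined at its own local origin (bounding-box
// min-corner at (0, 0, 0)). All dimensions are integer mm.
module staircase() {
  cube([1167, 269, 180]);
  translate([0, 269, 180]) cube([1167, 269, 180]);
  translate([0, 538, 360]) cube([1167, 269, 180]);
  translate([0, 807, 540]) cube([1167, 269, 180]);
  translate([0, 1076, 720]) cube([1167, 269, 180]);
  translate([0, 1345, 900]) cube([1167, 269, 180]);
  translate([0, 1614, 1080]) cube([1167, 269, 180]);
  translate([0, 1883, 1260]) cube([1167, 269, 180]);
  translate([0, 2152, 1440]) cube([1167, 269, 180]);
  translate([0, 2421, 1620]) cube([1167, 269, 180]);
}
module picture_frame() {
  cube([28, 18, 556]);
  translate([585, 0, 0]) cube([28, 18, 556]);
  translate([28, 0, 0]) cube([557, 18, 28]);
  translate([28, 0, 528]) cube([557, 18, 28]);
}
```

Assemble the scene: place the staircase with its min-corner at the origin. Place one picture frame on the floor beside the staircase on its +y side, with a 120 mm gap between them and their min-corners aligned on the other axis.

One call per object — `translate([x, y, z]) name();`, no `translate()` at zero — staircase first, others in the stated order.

staircase();
translate([0, 2810, 0]) picture_frame();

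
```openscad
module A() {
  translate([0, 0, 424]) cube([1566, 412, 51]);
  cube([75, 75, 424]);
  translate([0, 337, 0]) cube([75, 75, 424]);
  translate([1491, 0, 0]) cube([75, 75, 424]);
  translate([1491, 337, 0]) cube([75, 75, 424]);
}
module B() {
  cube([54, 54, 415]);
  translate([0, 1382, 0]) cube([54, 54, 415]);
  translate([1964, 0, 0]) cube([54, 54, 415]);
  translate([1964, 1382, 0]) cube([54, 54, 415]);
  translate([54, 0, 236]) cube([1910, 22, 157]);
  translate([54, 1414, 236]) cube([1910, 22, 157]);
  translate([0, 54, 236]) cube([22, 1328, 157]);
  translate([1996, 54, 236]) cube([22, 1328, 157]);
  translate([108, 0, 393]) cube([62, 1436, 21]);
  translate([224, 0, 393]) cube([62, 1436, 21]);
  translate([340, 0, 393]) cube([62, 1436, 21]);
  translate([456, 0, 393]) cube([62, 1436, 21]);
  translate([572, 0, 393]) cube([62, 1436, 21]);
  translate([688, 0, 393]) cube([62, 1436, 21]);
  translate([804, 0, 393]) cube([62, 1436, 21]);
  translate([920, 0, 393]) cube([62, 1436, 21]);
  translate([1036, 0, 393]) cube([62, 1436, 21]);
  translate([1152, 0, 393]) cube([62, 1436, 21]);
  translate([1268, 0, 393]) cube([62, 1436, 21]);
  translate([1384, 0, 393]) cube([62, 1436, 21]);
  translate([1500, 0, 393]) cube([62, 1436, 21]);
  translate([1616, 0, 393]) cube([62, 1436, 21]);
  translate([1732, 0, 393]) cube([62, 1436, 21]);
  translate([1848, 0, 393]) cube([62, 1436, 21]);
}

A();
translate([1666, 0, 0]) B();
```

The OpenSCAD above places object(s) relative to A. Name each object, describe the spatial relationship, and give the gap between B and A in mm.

A is a bench. B is a bed frame. The bed frame is on the floor beside the bench on its +x side. The gap between the bed frame and the bench is 100 mm.

The bed frame's nearest face is 100 mm from the bench's +x face.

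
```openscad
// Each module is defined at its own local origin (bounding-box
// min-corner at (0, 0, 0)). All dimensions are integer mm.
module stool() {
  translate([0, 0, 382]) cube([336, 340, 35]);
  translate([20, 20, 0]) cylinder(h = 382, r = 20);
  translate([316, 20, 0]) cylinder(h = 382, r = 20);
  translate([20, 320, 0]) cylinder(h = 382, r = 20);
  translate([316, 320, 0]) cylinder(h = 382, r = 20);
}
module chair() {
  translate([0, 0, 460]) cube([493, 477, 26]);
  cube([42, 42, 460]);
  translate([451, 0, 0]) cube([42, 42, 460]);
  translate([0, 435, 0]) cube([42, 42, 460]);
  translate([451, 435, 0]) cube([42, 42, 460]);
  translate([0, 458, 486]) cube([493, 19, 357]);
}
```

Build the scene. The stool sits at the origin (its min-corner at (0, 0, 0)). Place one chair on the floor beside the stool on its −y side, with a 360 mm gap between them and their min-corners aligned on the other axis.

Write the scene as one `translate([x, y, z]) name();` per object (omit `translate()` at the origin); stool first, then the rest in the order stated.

stool();
translate([0, -837, 0]) chair();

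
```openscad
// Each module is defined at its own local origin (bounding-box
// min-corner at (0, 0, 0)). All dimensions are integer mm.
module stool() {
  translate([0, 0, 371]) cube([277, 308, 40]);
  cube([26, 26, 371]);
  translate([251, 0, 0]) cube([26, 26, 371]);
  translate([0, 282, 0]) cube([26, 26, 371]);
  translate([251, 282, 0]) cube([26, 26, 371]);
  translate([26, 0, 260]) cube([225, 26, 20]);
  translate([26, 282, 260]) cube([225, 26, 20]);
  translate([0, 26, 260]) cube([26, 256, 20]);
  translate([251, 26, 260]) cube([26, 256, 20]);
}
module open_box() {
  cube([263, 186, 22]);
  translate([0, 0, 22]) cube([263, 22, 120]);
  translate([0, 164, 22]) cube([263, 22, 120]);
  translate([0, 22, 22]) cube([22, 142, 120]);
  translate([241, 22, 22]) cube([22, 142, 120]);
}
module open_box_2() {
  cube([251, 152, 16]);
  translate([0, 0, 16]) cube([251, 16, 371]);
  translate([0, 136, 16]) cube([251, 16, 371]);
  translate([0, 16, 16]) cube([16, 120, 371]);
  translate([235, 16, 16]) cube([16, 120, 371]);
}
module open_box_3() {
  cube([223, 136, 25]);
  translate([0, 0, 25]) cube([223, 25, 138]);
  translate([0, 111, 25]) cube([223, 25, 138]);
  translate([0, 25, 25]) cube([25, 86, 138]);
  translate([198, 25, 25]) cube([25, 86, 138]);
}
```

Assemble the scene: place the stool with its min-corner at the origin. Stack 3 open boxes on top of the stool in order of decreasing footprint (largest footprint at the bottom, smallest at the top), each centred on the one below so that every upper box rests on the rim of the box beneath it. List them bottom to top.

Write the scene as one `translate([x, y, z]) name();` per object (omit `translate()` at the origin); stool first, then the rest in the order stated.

stool();
translate([7, 61, 411]) open_box();
translate([13, 78, 553]) open_box_2();
translate([27, 86, 940]) open_box_3();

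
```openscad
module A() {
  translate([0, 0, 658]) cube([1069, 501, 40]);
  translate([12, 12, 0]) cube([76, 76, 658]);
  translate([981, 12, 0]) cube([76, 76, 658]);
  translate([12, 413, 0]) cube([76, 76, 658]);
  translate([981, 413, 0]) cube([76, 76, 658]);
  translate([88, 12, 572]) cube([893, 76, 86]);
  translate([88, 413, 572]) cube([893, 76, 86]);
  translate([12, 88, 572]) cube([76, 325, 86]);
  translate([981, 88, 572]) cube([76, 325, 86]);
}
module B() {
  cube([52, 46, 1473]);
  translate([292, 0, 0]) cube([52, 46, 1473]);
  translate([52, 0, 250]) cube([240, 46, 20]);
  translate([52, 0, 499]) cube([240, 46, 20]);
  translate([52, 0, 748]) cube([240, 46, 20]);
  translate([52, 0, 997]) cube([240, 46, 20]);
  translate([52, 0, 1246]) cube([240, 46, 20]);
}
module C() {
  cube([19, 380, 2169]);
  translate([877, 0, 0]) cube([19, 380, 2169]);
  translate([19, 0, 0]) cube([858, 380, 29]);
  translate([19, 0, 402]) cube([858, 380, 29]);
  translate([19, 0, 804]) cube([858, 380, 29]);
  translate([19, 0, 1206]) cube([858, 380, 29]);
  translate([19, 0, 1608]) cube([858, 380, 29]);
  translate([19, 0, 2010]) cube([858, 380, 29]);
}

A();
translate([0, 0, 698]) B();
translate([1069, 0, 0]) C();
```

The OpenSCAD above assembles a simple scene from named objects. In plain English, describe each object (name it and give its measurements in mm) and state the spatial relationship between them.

A is a rectangular dining table. The top is 1069×501×40 mm with its upper surface at z = 698 mm. It stands on four 76×76 mm square legs, each inset 12 mm from the nearest pair of top edges, running from the floor to the underside of the top. Four apron rails, 76 mm thick and 86 mm tall, run between adjacent legs with their top edges flush with the underside of the top and their outer faces flush with the legs' outer faces.

B is a wooden ladder with two side rails of 52×46 mm section and 1473 mm height, set 344 mm apart overall. Between them run 5 rectangular rungs (46 mm deep, 20 mm thick), front faces flush with the rails' −y face. The bottom of the first rung is 250 mm above the floor and each subsequent rung is 249 mm higher than the one below.

C is an open bookshelf. Two side panels, each 19 mm thick, 380 mm deep and 2169 mm tall, stand 896 mm apart (outside-to-outside). Between them sit 6 shelves, each 29 mm thick and 380 mm deep, spanning the full gap between the sides. The bottom shelf rests on the floor (its underside at z = 0) and the clear gap between one shelf's top and the next shelf's underside is 373 mm.

The ladder is on top of the table. The bookshelf is against the table's +x side, with their −y faces flush.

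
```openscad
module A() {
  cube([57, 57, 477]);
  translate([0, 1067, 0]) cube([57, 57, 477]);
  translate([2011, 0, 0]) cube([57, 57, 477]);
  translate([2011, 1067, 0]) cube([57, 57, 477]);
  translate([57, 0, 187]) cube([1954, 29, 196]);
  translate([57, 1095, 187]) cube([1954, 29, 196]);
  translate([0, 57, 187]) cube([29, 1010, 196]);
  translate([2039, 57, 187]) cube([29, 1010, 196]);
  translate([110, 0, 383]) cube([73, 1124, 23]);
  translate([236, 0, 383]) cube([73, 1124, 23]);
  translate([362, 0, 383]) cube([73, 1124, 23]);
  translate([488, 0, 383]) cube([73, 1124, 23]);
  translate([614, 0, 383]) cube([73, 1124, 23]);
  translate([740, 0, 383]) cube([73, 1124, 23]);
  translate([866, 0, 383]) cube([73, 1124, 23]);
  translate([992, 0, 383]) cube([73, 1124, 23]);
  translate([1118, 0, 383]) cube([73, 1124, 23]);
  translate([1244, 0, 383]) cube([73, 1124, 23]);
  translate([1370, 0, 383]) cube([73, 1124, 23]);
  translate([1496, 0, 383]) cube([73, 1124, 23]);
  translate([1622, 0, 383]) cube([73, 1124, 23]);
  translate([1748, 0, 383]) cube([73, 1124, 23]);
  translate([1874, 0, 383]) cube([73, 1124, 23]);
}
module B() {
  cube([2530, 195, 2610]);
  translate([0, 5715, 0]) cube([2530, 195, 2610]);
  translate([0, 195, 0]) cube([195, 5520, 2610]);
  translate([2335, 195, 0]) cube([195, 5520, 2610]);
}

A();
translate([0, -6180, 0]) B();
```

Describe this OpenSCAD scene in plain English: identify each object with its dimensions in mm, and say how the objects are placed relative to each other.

A is a bed frame 2068 mm long (x) by 1124 mm wide (y). Four 57×57 mm corner posts, 477 mm tall, at the corners of the footprint. Four rails of 29 mm thickness and 196 mm height run between adjacent posts with their undersides at z = 187 mm, their outer faces flush with the outside of the frame (the two x-running rails run between the posts' inner faces; the two y-running rails run between the posts' inner faces). 15 slats, each 73 mm wide (x) and 23 mm thick, lie across the top of the two x-running rails, running the full 1124 mm width of the frame in y; the slats are evenly spaced along x between the inner faces of the end posts with equal gaps (rounded down to the nearest mm) at the −x end and between each pair — any rounding remainder accumulates at the +x end.

B is a box-shaped house frame (walls only): outside footprint 2530×5910 mm, wall height 2610 mm, wall thickness 195 mm. The two y-facing walls run the full x-width; the two x-facing walls fit between the inner faces of the y-facing walls.

The house frame is on the floor beside the bed frame on its −y side.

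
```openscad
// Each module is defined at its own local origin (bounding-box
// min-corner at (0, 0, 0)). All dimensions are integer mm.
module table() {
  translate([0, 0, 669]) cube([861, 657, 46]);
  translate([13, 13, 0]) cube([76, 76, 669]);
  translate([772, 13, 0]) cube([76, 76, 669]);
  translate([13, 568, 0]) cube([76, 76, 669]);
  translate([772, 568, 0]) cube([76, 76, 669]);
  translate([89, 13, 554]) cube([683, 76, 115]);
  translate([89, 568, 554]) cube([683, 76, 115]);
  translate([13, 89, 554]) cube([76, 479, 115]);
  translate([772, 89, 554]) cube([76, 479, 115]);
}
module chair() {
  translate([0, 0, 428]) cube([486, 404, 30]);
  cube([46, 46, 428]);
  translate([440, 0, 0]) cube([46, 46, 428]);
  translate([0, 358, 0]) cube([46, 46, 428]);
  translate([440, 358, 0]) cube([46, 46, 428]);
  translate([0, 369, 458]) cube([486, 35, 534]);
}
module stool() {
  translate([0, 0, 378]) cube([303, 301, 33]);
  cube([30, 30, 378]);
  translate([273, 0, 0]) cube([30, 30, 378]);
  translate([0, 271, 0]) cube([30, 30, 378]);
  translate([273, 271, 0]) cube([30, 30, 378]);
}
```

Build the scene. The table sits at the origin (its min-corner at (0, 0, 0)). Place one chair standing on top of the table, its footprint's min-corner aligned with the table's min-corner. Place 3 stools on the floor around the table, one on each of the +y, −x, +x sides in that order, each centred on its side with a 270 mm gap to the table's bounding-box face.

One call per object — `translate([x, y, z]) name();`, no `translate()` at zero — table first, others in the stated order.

table();
translate([0, 0, 715]) chair();
translate([279, 927, 0]) stool();
translate([-573, 178, 0]) stool();
translate([1131, 178, 0]) stool();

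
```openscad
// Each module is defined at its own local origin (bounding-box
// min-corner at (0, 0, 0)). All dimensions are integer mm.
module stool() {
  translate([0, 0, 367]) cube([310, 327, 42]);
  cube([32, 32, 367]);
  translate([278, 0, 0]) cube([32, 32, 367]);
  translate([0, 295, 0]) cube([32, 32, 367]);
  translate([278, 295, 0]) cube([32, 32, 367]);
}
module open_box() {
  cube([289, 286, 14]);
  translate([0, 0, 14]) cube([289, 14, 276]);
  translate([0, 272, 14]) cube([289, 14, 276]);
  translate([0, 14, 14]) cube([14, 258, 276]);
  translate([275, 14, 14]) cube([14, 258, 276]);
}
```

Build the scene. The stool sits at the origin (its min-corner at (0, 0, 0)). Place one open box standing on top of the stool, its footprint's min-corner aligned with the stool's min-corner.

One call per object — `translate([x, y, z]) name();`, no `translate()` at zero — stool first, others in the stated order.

stool();
translate([0, 0, 409]) open_box();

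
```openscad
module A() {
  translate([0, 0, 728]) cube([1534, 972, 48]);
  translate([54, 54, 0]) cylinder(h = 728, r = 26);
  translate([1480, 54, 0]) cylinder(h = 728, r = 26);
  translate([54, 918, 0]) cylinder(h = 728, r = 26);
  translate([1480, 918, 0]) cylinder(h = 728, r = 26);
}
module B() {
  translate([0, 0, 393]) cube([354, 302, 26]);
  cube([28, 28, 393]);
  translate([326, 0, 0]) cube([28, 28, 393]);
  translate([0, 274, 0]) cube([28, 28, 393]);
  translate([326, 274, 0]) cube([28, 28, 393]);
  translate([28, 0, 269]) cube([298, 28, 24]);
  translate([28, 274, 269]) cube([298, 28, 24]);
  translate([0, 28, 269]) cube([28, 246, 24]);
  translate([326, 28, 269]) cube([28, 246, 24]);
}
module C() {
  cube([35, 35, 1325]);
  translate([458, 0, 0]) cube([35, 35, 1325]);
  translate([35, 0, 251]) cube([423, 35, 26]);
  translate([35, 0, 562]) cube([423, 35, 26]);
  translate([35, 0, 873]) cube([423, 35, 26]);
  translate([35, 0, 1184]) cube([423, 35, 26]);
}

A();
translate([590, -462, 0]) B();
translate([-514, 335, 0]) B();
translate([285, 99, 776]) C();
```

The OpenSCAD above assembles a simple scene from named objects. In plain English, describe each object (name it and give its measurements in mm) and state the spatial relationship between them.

A is a table with a 1534×972 mm rectangular top, 48 mm thick, top surface at z = 776 mm, supported by four round legs of 52 mm diameter, each leg's bounding box inset 28 mm from the nearest pair of top edges, running from the floor.

B is a four-legged stool. The seat is a 354×302×26 mm slab whose top surface is at z = 419 mm; four square legs, each 28×28 mm in cross-section, run from the floor (z = 0) to the underside of the seat, each flush with a corner of the seat. Four stretchers, 28 mm wide and 24 mm tall, connect adjacent legs with their undersides at z = 269 mm, each running between the inner faces of the legs it joins and aligned with the legs' outer faces on the other axis.

C is a straight ladder. Two 35×35 mm vertical rails, 1325 mm tall, stand 493 mm apart (outside-to-outside) with their front faces coplanar on the −y side. 4 rungs, each 35 mm deep and 26 mm tall, span between the inner faces of the rails, front faces flush with the rails. The lowest rung's underside is at z = 251 mm and rungs are spaced 311 mm apart (underside to underside).

Two stools sit around the table at the −y, −x sides. The ladder is on top of the table.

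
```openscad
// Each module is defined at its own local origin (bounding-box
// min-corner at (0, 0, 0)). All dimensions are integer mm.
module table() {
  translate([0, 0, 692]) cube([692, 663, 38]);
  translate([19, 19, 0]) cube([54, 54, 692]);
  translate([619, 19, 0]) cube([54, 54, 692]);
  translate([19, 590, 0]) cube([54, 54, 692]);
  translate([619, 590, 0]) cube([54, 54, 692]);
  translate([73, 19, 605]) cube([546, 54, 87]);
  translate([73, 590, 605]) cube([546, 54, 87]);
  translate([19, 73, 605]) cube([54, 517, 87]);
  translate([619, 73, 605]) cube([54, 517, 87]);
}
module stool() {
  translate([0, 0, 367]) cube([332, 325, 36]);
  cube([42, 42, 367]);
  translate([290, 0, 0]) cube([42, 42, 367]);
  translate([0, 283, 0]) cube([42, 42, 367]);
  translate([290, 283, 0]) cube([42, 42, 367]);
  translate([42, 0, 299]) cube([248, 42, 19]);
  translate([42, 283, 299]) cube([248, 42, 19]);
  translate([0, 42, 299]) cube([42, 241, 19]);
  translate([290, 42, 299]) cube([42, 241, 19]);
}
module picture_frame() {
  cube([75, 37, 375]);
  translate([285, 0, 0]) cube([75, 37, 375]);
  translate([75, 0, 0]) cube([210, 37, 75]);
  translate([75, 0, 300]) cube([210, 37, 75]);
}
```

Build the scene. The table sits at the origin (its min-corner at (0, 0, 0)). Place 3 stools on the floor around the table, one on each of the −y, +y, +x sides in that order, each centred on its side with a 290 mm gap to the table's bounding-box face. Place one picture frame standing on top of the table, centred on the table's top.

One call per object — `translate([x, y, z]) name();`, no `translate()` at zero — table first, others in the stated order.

table();
translate([180, -615, 0]) stool();
translate([180, 953, 0]) stool();
translate([982, 169, 0]) stool();
translate([166, 313, 730]) picture_frame();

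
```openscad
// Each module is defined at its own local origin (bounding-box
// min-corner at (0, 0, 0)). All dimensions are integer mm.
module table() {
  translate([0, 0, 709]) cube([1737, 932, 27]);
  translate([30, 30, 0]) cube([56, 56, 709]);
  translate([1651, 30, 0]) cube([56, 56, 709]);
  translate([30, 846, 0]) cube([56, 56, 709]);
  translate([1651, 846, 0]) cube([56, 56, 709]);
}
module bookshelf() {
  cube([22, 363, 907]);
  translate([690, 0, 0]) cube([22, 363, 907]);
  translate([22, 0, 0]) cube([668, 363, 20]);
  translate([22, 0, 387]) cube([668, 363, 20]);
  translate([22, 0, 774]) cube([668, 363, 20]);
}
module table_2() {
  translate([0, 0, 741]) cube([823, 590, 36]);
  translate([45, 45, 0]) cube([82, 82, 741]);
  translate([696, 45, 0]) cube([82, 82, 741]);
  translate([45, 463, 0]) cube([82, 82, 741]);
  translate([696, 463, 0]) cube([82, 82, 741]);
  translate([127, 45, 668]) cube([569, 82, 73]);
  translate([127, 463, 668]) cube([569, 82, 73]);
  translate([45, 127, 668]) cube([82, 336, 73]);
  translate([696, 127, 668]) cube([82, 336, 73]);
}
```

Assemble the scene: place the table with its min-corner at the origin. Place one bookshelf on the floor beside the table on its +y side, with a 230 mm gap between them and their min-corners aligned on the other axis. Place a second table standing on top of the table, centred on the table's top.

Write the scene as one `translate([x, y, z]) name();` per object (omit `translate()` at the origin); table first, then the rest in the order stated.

table();
translate([0, 1162, 0]) bookshelf();
translate([457, 171, 736]) table_2();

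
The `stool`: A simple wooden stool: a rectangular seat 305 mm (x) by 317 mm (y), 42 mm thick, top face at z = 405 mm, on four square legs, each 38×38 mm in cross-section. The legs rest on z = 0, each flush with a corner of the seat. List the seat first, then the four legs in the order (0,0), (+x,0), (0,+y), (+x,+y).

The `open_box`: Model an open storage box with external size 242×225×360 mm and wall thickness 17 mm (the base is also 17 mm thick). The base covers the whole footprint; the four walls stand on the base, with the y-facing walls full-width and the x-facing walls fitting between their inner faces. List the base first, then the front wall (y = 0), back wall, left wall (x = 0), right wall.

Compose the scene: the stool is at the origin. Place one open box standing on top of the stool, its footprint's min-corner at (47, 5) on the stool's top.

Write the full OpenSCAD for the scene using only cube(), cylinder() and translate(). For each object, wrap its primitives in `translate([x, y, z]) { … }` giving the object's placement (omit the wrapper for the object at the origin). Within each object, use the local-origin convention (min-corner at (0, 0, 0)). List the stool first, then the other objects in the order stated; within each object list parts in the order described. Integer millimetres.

translate([0, 0, 363]) cube([305, 317, 42]);
cube([38, 38, 363]);
translate([267, 0, 0]) cube([38, 38, 363]);
translate([0, 279, 0]) cube([38, 38, 363]);
translate([267, 279, 0]) cube([38, 38, 363]);
translate([47, 5, 405]) {
  cube([242, 225, 17]);
  translate([0, 0, 17]) cube([242, 17, 343]);
  translate([0, 208, 17]) cube([242, 17, 343]);
  translate([0, 17, 17]) cube([17, 191, 343]);
  translate([225, 17, 17]) cube([17, 191, 343]);
}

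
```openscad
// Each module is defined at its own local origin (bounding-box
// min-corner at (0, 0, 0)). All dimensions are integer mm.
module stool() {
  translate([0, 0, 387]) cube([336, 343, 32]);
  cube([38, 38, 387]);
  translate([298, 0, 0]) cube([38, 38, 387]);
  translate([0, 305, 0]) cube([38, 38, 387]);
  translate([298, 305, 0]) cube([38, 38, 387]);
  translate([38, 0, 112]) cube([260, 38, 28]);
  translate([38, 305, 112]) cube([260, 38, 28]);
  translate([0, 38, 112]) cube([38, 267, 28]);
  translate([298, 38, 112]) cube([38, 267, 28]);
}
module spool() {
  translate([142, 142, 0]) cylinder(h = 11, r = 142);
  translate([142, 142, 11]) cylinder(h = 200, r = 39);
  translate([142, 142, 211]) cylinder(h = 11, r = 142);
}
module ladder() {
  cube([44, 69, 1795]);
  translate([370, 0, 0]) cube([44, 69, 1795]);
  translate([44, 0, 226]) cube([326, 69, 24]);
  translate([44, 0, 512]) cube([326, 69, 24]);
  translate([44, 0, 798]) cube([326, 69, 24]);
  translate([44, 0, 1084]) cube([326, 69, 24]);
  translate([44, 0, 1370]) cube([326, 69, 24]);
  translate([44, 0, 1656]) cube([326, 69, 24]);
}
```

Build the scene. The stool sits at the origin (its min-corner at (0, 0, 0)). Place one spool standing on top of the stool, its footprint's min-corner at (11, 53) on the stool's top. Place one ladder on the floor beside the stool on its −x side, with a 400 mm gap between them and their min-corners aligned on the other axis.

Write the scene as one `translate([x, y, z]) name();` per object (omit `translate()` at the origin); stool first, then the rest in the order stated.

stool();
translate([11, 53, 419]) spool();
translate([-814, 0, 0]) ladder();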